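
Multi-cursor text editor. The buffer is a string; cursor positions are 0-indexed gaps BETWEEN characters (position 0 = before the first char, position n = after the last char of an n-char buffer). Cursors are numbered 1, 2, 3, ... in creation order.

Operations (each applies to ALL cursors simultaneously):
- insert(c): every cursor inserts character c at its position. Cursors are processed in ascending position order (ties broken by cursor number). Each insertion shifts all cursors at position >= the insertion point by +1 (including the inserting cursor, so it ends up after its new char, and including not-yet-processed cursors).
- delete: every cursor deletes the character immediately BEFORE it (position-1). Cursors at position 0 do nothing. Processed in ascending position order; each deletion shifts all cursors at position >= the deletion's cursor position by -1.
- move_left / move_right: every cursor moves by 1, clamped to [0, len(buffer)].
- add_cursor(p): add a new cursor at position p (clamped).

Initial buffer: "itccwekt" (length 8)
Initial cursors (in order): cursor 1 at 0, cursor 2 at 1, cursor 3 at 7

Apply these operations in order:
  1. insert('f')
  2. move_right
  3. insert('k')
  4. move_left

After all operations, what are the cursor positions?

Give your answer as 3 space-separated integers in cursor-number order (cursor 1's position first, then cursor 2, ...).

Answer: 2 5 13

Derivation:
After op 1 (insert('f')): buffer="fiftccwekft" (len 11), cursors c1@1 c2@3 c3@10, authorship 1.2......3.
After op 2 (move_right): buffer="fiftccwekft" (len 11), cursors c1@2 c2@4 c3@11, authorship 1.2......3.
After op 3 (insert('k')): buffer="fikftkccwekftk" (len 14), cursors c1@3 c2@6 c3@14, authorship 1.12.2.....3.3
After op 4 (move_left): buffer="fikftkccwekftk" (len 14), cursors c1@2 c2@5 c3@13, authorship 1.12.2.....3.3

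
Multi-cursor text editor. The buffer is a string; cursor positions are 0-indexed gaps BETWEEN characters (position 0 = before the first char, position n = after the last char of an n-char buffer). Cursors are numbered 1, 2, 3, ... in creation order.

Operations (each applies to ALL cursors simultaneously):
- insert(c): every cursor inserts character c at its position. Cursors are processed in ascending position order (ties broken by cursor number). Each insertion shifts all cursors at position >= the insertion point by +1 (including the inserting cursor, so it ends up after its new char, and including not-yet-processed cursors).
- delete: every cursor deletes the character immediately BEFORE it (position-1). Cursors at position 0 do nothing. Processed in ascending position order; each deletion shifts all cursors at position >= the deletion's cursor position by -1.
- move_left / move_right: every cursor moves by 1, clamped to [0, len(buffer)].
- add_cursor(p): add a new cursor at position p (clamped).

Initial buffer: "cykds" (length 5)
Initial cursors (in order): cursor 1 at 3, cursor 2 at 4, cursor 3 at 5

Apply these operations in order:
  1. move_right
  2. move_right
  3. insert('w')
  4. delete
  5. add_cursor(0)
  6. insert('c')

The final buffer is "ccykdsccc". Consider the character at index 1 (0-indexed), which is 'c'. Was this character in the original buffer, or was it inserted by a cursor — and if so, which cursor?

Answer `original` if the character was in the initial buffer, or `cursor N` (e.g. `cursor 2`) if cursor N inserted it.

After op 1 (move_right): buffer="cykds" (len 5), cursors c1@4 c2@5 c3@5, authorship .....
After op 2 (move_right): buffer="cykds" (len 5), cursors c1@5 c2@5 c3@5, authorship .....
After op 3 (insert('w')): buffer="cykdswww" (len 8), cursors c1@8 c2@8 c3@8, authorship .....123
After op 4 (delete): buffer="cykds" (len 5), cursors c1@5 c2@5 c3@5, authorship .....
After op 5 (add_cursor(0)): buffer="cykds" (len 5), cursors c4@0 c1@5 c2@5 c3@5, authorship .....
After op 6 (insert('c')): buffer="ccykdsccc" (len 9), cursors c4@1 c1@9 c2@9 c3@9, authorship 4.....123
Authorship (.=original, N=cursor N): 4 . . . . . 1 2 3
Index 1: author = original

Answer: original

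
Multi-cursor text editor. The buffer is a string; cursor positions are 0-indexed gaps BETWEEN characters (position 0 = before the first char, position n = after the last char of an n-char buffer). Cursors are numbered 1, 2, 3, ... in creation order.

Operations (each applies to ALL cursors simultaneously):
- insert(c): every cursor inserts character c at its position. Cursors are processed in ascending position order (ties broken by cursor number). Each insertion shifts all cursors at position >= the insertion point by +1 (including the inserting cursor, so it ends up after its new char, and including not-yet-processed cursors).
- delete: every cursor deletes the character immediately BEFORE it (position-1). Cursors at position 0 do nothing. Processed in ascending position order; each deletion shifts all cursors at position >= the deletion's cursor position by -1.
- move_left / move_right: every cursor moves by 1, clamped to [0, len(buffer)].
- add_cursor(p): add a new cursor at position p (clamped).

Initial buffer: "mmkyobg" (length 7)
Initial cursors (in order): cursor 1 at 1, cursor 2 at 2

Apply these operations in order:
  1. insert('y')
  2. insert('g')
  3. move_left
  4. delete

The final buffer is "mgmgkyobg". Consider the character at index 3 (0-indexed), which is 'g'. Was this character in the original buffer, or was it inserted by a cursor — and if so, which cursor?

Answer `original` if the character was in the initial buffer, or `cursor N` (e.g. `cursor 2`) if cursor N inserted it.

Answer: cursor 2

Derivation:
After op 1 (insert('y')): buffer="mymykyobg" (len 9), cursors c1@2 c2@4, authorship .1.2.....
After op 2 (insert('g')): buffer="mygmygkyobg" (len 11), cursors c1@3 c2@6, authorship .11.22.....
After op 3 (move_left): buffer="mygmygkyobg" (len 11), cursors c1@2 c2@5, authorship .11.22.....
After op 4 (delete): buffer="mgmgkyobg" (len 9), cursors c1@1 c2@3, authorship .1.2.....
Authorship (.=original, N=cursor N): . 1 . 2 . . . . .
Index 3: author = 2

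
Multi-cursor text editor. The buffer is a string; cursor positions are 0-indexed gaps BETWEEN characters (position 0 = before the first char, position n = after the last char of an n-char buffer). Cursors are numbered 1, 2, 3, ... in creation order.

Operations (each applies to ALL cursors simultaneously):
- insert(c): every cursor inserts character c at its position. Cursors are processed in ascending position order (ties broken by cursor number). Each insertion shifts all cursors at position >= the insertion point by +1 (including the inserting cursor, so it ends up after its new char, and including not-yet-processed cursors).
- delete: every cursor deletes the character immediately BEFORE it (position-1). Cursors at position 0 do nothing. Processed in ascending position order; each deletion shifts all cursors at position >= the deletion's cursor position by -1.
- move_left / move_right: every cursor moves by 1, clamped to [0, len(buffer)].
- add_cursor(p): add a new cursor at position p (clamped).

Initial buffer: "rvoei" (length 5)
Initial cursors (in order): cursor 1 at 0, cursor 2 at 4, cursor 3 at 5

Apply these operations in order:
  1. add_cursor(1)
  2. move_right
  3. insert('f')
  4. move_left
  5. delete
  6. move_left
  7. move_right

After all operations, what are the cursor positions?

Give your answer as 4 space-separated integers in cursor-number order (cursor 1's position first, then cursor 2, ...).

Answer: 1 4 4 1

Derivation:
After op 1 (add_cursor(1)): buffer="rvoei" (len 5), cursors c1@0 c4@1 c2@4 c3@5, authorship .....
After op 2 (move_right): buffer="rvoei" (len 5), cursors c1@1 c4@2 c2@5 c3@5, authorship .....
After op 3 (insert('f')): buffer="rfvfoeiff" (len 9), cursors c1@2 c4@4 c2@9 c3@9, authorship .1.4...23
After op 4 (move_left): buffer="rfvfoeiff" (len 9), cursors c1@1 c4@3 c2@8 c3@8, authorship .1.4...23
After op 5 (delete): buffer="ffoef" (len 5), cursors c1@0 c4@1 c2@4 c3@4, authorship 14..3
After op 6 (move_left): buffer="ffoef" (len 5), cursors c1@0 c4@0 c2@3 c3@3, authorship 14..3
After op 7 (move_right): buffer="ffoef" (len 5), cursors c1@1 c4@1 c2@4 c3@4, authorship 14..3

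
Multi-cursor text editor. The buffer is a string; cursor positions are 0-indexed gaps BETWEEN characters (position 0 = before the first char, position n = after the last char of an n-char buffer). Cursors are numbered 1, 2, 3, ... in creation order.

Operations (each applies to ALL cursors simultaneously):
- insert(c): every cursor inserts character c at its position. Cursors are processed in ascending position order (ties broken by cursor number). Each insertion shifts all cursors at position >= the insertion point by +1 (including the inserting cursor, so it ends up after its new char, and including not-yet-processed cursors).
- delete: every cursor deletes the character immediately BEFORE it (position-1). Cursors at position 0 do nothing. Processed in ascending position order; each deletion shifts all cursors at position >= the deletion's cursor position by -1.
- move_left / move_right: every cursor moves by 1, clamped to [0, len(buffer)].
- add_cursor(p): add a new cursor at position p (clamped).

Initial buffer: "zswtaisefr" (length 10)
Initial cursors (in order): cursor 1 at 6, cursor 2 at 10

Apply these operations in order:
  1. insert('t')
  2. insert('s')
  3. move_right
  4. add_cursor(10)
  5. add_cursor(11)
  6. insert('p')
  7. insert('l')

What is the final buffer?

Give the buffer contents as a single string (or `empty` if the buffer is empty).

After op 1 (insert('t')): buffer="zswtaitsefrt" (len 12), cursors c1@7 c2@12, authorship ......1....2
After op 2 (insert('s')): buffer="zswtaitssefrts" (len 14), cursors c1@8 c2@14, authorship ......11....22
After op 3 (move_right): buffer="zswtaitssefrts" (len 14), cursors c1@9 c2@14, authorship ......11....22
After op 4 (add_cursor(10)): buffer="zswtaitssefrts" (len 14), cursors c1@9 c3@10 c2@14, authorship ......11....22
After op 5 (add_cursor(11)): buffer="zswtaitssefrts" (len 14), cursors c1@9 c3@10 c4@11 c2@14, authorship ......11....22
After op 6 (insert('p')): buffer="zswtaitsspepfprtsp" (len 18), cursors c1@10 c3@12 c4@14 c2@18, authorship ......11.1.3.4.222
After op 7 (insert('l')): buffer="zswtaitsspleplfplrtspl" (len 22), cursors c1@11 c3@14 c4@17 c2@22, authorship ......11.11.33.44.2222

Answer: zswtaitsspleplfplrtspl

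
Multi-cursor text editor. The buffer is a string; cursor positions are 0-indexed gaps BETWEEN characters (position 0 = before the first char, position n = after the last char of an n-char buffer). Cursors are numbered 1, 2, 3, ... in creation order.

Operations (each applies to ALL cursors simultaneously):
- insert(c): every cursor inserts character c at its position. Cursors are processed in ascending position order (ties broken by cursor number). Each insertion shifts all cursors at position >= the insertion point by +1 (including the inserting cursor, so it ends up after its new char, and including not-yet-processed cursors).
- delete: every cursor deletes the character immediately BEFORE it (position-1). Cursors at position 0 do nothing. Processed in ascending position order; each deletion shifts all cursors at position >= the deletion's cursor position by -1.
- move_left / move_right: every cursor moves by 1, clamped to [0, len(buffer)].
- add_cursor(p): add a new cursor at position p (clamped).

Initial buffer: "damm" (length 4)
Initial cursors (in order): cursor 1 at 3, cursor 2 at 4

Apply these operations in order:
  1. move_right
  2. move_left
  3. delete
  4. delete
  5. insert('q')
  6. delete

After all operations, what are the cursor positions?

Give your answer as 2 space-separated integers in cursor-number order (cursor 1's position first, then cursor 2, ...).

After op 1 (move_right): buffer="damm" (len 4), cursors c1@4 c2@4, authorship ....
After op 2 (move_left): buffer="damm" (len 4), cursors c1@3 c2@3, authorship ....
After op 3 (delete): buffer="dm" (len 2), cursors c1@1 c2@1, authorship ..
After op 4 (delete): buffer="m" (len 1), cursors c1@0 c2@0, authorship .
After op 5 (insert('q')): buffer="qqm" (len 3), cursors c1@2 c2@2, authorship 12.
After op 6 (delete): buffer="m" (len 1), cursors c1@0 c2@0, authorship .

Answer: 0 0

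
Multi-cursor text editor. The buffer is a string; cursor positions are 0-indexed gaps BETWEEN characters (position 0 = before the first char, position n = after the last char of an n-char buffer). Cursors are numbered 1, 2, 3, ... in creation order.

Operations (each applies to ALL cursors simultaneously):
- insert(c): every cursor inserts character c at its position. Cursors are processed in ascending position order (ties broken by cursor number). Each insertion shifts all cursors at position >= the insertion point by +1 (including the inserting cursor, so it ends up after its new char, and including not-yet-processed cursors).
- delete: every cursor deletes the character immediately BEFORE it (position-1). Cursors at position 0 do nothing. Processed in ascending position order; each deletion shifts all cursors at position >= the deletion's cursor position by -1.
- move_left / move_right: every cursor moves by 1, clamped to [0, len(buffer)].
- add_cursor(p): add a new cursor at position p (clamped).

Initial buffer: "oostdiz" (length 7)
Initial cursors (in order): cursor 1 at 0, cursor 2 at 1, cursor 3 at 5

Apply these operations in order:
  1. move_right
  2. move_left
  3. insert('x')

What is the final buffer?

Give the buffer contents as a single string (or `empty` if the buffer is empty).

Answer: xoxostdxiz

Derivation:
After op 1 (move_right): buffer="oostdiz" (len 7), cursors c1@1 c2@2 c3@6, authorship .......
After op 2 (move_left): buffer="oostdiz" (len 7), cursors c1@0 c2@1 c3@5, authorship .......
After op 3 (insert('x')): buffer="xoxostdxiz" (len 10), cursors c1@1 c2@3 c3@8, authorship 1.2....3..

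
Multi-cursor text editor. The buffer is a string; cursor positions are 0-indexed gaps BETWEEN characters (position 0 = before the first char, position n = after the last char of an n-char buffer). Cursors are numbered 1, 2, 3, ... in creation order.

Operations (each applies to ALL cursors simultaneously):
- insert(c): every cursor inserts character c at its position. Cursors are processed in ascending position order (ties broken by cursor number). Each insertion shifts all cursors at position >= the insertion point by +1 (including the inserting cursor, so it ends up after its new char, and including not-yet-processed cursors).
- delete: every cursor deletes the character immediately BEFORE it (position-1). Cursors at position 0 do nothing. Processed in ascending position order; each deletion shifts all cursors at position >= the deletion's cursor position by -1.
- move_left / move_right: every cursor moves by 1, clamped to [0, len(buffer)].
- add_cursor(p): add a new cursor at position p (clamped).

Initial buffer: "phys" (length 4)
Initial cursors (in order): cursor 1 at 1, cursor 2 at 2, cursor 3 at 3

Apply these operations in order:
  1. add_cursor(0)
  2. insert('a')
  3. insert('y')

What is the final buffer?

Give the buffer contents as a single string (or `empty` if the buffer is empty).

Answer: aypayhayyays

Derivation:
After op 1 (add_cursor(0)): buffer="phys" (len 4), cursors c4@0 c1@1 c2@2 c3@3, authorship ....
After op 2 (insert('a')): buffer="apahayas" (len 8), cursors c4@1 c1@3 c2@5 c3@7, authorship 4.1.2.3.
After op 3 (insert('y')): buffer="aypayhayyays" (len 12), cursors c4@2 c1@5 c2@8 c3@11, authorship 44.11.22.33.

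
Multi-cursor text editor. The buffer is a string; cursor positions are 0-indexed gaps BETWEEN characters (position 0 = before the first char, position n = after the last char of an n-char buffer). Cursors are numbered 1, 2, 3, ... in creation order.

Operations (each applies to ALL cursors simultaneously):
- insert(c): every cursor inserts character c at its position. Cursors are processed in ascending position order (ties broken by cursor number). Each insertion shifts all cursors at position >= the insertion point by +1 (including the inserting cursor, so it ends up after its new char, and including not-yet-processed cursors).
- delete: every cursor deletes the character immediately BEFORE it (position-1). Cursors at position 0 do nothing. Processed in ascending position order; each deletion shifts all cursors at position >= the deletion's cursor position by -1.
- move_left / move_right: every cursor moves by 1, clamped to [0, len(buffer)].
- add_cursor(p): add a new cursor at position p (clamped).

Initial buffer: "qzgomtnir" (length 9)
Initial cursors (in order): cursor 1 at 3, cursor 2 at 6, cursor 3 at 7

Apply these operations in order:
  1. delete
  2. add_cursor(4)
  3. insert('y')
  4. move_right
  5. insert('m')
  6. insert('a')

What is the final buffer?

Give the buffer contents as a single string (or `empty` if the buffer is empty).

After op 1 (delete): buffer="qzomir" (len 6), cursors c1@2 c2@4 c3@4, authorship ......
After op 2 (add_cursor(4)): buffer="qzomir" (len 6), cursors c1@2 c2@4 c3@4 c4@4, authorship ......
After op 3 (insert('y')): buffer="qzyomyyyir" (len 10), cursors c1@3 c2@8 c3@8 c4@8, authorship ..1..234..
After op 4 (move_right): buffer="qzyomyyyir" (len 10), cursors c1@4 c2@9 c3@9 c4@9, authorship ..1..234..
After op 5 (insert('m')): buffer="qzyommyyyimmmr" (len 14), cursors c1@5 c2@13 c3@13 c4@13, authorship ..1.1.234.234.
After op 6 (insert('a')): buffer="qzyomamyyyimmmaaar" (len 18), cursors c1@6 c2@17 c3@17 c4@17, authorship ..1.11.234.234234.

Answer: qzyomamyyyimmmaaar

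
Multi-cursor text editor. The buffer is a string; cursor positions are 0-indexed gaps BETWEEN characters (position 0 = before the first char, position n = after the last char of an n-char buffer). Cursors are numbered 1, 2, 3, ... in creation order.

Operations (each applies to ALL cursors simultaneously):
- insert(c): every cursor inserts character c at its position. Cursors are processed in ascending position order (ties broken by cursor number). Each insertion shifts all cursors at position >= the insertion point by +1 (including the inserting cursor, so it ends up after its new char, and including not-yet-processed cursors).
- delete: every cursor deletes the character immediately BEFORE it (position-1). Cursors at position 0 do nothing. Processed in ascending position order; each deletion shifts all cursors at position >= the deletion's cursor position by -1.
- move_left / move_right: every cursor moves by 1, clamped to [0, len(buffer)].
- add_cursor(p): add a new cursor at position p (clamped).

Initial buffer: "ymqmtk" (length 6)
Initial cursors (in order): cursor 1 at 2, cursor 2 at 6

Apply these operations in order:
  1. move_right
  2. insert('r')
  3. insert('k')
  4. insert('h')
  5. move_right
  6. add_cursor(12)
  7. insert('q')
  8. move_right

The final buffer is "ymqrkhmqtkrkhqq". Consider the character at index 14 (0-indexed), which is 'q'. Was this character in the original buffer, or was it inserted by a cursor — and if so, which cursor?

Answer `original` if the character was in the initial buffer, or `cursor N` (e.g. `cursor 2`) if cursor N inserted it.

After op 1 (move_right): buffer="ymqmtk" (len 6), cursors c1@3 c2@6, authorship ......
After op 2 (insert('r')): buffer="ymqrmtkr" (len 8), cursors c1@4 c2@8, authorship ...1...2
After op 3 (insert('k')): buffer="ymqrkmtkrk" (len 10), cursors c1@5 c2@10, authorship ...11...22
After op 4 (insert('h')): buffer="ymqrkhmtkrkh" (len 12), cursors c1@6 c2@12, authorship ...111...222
After op 5 (move_right): buffer="ymqrkhmtkrkh" (len 12), cursors c1@7 c2@12, authorship ...111...222
After op 6 (add_cursor(12)): buffer="ymqrkhmtkrkh" (len 12), cursors c1@7 c2@12 c3@12, authorship ...111...222
After op 7 (insert('q')): buffer="ymqrkhmqtkrkhqq" (len 15), cursors c1@8 c2@15 c3@15, authorship ...111.1..22223
After op 8 (move_right): buffer="ymqrkhmqtkrkhqq" (len 15), cursors c1@9 c2@15 c3@15, authorship ...111.1..22223
Authorship (.=original, N=cursor N): . . . 1 1 1 . 1 . . 2 2 2 2 3
Index 14: author = 3

Answer: cursor 3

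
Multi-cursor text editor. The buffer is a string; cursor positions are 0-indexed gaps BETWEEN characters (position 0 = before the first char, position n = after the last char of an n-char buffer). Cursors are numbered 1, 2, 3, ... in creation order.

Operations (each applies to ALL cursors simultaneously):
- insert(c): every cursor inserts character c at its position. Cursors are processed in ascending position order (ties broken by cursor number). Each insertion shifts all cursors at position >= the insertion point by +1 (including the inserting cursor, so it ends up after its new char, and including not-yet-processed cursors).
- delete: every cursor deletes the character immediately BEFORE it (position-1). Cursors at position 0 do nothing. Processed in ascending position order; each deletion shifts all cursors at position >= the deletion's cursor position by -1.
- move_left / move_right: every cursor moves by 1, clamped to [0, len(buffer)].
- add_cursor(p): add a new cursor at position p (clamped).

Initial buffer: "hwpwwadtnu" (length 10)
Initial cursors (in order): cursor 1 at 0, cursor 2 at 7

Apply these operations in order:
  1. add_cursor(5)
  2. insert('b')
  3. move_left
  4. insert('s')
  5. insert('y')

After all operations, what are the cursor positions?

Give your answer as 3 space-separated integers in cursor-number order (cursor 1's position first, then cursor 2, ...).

Answer: 2 15 10

Derivation:
After op 1 (add_cursor(5)): buffer="hwpwwadtnu" (len 10), cursors c1@0 c3@5 c2@7, authorship ..........
After op 2 (insert('b')): buffer="bhwpwwbadbtnu" (len 13), cursors c1@1 c3@7 c2@10, authorship 1.....3..2...
After op 3 (move_left): buffer="bhwpwwbadbtnu" (len 13), cursors c1@0 c3@6 c2@9, authorship 1.....3..2...
After op 4 (insert('s')): buffer="sbhwpwwsbadsbtnu" (len 16), cursors c1@1 c3@8 c2@12, authorship 11.....33..22...
After op 5 (insert('y')): buffer="sybhwpwwsybadsybtnu" (len 19), cursors c1@2 c3@10 c2@15, authorship 111.....333..222...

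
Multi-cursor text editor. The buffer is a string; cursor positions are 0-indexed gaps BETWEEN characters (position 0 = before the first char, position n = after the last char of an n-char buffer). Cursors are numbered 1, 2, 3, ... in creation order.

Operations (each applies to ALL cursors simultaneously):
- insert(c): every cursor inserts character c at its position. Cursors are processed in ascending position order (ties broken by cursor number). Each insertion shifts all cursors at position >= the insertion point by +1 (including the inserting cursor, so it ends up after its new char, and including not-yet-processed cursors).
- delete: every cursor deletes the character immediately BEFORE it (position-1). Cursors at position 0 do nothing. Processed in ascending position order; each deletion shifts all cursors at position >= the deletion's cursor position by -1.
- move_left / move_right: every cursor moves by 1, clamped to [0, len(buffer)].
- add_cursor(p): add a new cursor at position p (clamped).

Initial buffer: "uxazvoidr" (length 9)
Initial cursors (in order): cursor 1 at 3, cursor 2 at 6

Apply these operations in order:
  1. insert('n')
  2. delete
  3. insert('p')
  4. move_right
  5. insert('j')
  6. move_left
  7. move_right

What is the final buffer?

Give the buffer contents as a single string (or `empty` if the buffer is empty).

After op 1 (insert('n')): buffer="uxanzvonidr" (len 11), cursors c1@4 c2@8, authorship ...1...2...
After op 2 (delete): buffer="uxazvoidr" (len 9), cursors c1@3 c2@6, authorship .........
After op 3 (insert('p')): buffer="uxapzvopidr" (len 11), cursors c1@4 c2@8, authorship ...1...2...
After op 4 (move_right): buffer="uxapzvopidr" (len 11), cursors c1@5 c2@9, authorship ...1...2...
After op 5 (insert('j')): buffer="uxapzjvopijdr" (len 13), cursors c1@6 c2@11, authorship ...1.1..2.2..
After op 6 (move_left): buffer="uxapzjvopijdr" (len 13), cursors c1@5 c2@10, authorship ...1.1..2.2..
After op 7 (move_right): buffer="uxapzjvopijdr" (len 13), cursors c1@6 c2@11, authorship ...1.1..2.2..

Answer: uxapzjvopijdr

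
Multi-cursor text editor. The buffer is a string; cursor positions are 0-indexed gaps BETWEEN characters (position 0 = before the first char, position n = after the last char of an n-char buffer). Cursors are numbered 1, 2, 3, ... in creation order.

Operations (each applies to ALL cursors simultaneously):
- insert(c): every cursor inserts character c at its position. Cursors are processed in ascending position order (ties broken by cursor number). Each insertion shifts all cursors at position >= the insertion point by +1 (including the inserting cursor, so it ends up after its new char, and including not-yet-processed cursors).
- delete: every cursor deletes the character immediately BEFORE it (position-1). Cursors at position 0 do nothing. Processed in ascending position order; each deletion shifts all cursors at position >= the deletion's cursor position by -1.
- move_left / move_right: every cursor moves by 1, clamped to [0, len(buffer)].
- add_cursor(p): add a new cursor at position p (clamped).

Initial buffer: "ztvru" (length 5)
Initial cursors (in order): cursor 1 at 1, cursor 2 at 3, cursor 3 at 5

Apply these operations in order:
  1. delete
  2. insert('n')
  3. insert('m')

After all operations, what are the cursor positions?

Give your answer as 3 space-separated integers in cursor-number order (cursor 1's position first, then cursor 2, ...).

After op 1 (delete): buffer="tr" (len 2), cursors c1@0 c2@1 c3@2, authorship ..
After op 2 (insert('n')): buffer="ntnrn" (len 5), cursors c1@1 c2@3 c3@5, authorship 1.2.3
After op 3 (insert('m')): buffer="nmtnmrnm" (len 8), cursors c1@2 c2@5 c3@8, authorship 11.22.33

Answer: 2 5 8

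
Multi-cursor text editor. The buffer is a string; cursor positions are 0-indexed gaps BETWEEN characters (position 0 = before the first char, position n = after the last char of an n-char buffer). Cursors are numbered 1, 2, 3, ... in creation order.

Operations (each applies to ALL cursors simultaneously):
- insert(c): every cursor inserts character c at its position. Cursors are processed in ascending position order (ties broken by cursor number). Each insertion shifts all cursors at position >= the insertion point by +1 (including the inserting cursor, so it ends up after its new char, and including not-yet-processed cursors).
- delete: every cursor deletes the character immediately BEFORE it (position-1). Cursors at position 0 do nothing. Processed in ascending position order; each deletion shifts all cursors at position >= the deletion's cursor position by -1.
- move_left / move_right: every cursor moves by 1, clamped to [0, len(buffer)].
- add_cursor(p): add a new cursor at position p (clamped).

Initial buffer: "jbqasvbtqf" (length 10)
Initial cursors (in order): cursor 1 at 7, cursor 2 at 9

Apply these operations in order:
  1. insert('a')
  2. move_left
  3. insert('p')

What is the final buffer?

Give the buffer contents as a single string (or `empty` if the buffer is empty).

Answer: jbqasvbpatqpaf

Derivation:
After op 1 (insert('a')): buffer="jbqasvbatqaf" (len 12), cursors c1@8 c2@11, authorship .......1..2.
After op 2 (move_left): buffer="jbqasvbatqaf" (len 12), cursors c1@7 c2@10, authorship .......1..2.
After op 3 (insert('p')): buffer="jbqasvbpatqpaf" (len 14), cursors c1@8 c2@12, authorship .......11..22.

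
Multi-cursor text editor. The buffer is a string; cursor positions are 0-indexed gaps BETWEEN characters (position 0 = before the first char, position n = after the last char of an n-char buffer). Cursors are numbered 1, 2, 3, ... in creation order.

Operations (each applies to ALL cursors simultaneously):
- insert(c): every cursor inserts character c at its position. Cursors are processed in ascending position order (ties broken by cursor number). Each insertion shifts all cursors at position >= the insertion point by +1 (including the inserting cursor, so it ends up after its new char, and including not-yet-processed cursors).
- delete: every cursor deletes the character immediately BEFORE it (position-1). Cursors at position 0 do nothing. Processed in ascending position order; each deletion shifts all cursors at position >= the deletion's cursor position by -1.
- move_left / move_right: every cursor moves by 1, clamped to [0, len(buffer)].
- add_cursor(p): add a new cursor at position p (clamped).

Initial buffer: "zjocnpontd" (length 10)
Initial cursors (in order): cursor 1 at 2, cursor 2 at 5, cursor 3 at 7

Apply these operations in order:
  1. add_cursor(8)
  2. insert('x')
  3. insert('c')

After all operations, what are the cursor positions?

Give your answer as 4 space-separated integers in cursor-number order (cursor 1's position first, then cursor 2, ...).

After op 1 (add_cursor(8)): buffer="zjocnpontd" (len 10), cursors c1@2 c2@5 c3@7 c4@8, authorship ..........
After op 2 (insert('x')): buffer="zjxocnxpoxnxtd" (len 14), cursors c1@3 c2@7 c3@10 c4@12, authorship ..1...2..3.4..
After op 3 (insert('c')): buffer="zjxcocnxcpoxcnxctd" (len 18), cursors c1@4 c2@9 c3@13 c4@16, authorship ..11...22..33.44..

Answer: 4 9 13 16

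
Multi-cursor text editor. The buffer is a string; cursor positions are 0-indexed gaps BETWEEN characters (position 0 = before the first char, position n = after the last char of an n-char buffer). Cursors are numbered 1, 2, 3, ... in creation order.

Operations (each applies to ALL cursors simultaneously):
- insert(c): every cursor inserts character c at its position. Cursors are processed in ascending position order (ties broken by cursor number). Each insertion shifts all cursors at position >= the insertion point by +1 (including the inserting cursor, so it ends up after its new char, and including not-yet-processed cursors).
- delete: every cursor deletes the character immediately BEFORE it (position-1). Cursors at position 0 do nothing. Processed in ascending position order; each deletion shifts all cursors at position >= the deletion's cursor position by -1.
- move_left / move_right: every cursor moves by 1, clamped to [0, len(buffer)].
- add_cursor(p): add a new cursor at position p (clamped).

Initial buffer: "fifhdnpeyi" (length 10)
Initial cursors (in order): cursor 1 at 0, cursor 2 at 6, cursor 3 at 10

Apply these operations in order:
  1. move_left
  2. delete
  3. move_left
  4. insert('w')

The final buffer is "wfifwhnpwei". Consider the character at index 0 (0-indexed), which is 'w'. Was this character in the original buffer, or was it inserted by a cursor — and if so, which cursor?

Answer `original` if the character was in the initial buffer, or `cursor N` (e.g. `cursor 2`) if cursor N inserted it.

Answer: cursor 1

Derivation:
After op 1 (move_left): buffer="fifhdnpeyi" (len 10), cursors c1@0 c2@5 c3@9, authorship ..........
After op 2 (delete): buffer="fifhnpei" (len 8), cursors c1@0 c2@4 c3@7, authorship ........
After op 3 (move_left): buffer="fifhnpei" (len 8), cursors c1@0 c2@3 c3@6, authorship ........
After op 4 (insert('w')): buffer="wfifwhnpwei" (len 11), cursors c1@1 c2@5 c3@9, authorship 1...2...3..
Authorship (.=original, N=cursor N): 1 . . . 2 . . . 3 . .
Index 0: author = 1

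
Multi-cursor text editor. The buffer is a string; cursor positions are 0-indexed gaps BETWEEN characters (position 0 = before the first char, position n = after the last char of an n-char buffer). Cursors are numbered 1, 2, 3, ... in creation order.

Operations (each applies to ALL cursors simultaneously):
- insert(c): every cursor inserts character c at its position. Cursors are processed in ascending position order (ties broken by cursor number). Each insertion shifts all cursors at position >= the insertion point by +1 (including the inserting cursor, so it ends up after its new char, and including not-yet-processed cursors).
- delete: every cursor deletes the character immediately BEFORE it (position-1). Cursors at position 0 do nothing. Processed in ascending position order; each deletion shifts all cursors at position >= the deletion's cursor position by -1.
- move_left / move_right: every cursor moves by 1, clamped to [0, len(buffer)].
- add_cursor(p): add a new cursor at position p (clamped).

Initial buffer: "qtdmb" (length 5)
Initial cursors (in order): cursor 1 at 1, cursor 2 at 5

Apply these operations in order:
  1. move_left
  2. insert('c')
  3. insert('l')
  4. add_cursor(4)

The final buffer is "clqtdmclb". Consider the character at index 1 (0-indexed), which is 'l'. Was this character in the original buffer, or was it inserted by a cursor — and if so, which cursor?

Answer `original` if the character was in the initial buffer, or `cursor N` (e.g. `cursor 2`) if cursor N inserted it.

Answer: cursor 1

Derivation:
After op 1 (move_left): buffer="qtdmb" (len 5), cursors c1@0 c2@4, authorship .....
After op 2 (insert('c')): buffer="cqtdmcb" (len 7), cursors c1@1 c2@6, authorship 1....2.
After op 3 (insert('l')): buffer="clqtdmclb" (len 9), cursors c1@2 c2@8, authorship 11....22.
After op 4 (add_cursor(4)): buffer="clqtdmclb" (len 9), cursors c1@2 c3@4 c2@8, authorship 11....22.
Authorship (.=original, N=cursor N): 1 1 . . . . 2 2 .
Index 1: author = 1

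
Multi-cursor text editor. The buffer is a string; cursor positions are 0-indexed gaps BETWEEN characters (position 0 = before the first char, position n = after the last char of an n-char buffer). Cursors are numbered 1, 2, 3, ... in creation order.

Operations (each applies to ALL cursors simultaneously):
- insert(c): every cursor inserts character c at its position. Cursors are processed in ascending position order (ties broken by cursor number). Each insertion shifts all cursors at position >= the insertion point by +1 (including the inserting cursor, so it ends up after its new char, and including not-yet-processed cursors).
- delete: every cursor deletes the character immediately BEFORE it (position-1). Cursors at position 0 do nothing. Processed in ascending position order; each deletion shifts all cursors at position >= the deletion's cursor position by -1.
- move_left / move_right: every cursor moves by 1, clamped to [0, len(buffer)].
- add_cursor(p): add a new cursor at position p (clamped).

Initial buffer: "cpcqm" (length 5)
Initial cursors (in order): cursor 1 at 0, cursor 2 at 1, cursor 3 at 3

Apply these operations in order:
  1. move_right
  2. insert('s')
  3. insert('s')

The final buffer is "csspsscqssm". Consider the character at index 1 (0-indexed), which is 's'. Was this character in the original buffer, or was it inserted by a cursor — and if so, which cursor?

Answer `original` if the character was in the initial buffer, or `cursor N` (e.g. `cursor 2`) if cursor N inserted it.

Answer: cursor 1

Derivation:
After op 1 (move_right): buffer="cpcqm" (len 5), cursors c1@1 c2@2 c3@4, authorship .....
After op 2 (insert('s')): buffer="cspscqsm" (len 8), cursors c1@2 c2@4 c3@7, authorship .1.2..3.
After op 3 (insert('s')): buffer="csspsscqssm" (len 11), cursors c1@3 c2@6 c3@10, authorship .11.22..33.
Authorship (.=original, N=cursor N): . 1 1 . 2 2 . . 3 3 .
Index 1: author = 1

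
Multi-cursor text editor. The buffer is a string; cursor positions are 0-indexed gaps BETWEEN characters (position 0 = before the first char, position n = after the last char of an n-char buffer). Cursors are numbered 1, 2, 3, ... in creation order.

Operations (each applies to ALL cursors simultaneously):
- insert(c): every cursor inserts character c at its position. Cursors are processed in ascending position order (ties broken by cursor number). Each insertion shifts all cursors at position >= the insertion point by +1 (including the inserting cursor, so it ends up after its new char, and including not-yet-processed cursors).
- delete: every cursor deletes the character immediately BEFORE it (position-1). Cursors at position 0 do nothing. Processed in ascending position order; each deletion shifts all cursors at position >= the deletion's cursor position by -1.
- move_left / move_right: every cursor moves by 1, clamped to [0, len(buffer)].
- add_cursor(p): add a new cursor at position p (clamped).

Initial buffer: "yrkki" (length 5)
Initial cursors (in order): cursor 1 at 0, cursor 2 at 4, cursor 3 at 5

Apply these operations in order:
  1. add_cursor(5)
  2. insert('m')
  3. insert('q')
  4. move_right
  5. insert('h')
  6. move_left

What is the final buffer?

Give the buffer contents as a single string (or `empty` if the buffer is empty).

Answer: mqyhrkkmqihmmqqhh

Derivation:
After op 1 (add_cursor(5)): buffer="yrkki" (len 5), cursors c1@0 c2@4 c3@5 c4@5, authorship .....
After op 2 (insert('m')): buffer="myrkkmimm" (len 9), cursors c1@1 c2@6 c3@9 c4@9, authorship 1....2.34
After op 3 (insert('q')): buffer="mqyrkkmqimmqq" (len 13), cursors c1@2 c2@8 c3@13 c4@13, authorship 11....22.3434
After op 4 (move_right): buffer="mqyrkkmqimmqq" (len 13), cursors c1@3 c2@9 c3@13 c4@13, authorship 11....22.3434
After op 5 (insert('h')): buffer="mqyhrkkmqihmmqqhh" (len 17), cursors c1@4 c2@11 c3@17 c4@17, authorship 11.1...22.2343434
After op 6 (move_left): buffer="mqyhrkkmqihmmqqhh" (len 17), cursors c1@3 c2@10 c3@16 c4@16, authorship 11.1...22.2343434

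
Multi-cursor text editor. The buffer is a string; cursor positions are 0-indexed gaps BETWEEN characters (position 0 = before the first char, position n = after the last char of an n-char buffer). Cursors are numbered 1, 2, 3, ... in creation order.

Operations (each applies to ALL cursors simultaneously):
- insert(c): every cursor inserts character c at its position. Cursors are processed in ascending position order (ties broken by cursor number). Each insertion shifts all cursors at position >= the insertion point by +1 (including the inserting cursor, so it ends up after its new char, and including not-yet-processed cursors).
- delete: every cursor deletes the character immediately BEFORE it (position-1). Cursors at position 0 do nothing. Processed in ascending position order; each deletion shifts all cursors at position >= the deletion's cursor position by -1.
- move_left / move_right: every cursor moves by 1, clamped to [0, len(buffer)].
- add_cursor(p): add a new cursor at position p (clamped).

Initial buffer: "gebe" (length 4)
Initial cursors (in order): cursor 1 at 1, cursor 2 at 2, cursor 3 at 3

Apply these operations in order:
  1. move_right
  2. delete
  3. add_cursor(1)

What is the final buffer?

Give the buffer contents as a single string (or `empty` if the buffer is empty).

Answer: g

Derivation:
After op 1 (move_right): buffer="gebe" (len 4), cursors c1@2 c2@3 c3@4, authorship ....
After op 2 (delete): buffer="g" (len 1), cursors c1@1 c2@1 c3@1, authorship .
After op 3 (add_cursor(1)): buffer="g" (len 1), cursors c1@1 c2@1 c3@1 c4@1, authorship .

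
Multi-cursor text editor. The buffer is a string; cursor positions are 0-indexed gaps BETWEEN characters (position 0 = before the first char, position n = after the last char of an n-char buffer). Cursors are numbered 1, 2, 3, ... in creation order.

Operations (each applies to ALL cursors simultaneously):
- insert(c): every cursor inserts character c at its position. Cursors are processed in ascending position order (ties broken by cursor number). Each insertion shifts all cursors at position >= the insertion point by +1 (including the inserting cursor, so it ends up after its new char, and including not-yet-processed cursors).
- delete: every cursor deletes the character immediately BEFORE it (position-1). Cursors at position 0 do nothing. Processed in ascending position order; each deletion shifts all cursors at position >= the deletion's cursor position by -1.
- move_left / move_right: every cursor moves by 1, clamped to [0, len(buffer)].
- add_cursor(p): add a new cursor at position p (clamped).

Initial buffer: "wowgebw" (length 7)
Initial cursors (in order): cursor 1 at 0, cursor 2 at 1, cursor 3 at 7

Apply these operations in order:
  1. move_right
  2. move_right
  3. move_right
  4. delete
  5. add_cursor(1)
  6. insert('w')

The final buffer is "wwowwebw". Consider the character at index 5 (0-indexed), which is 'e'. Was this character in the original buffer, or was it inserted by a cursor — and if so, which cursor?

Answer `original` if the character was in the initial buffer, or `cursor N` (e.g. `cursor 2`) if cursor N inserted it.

Answer: original

Derivation:
After op 1 (move_right): buffer="wowgebw" (len 7), cursors c1@1 c2@2 c3@7, authorship .......
After op 2 (move_right): buffer="wowgebw" (len 7), cursors c1@2 c2@3 c3@7, authorship .......
After op 3 (move_right): buffer="wowgebw" (len 7), cursors c1@3 c2@4 c3@7, authorship .......
After op 4 (delete): buffer="woeb" (len 4), cursors c1@2 c2@2 c3@4, authorship ....
After op 5 (add_cursor(1)): buffer="woeb" (len 4), cursors c4@1 c1@2 c2@2 c3@4, authorship ....
After op 6 (insert('w')): buffer="wwowwebw" (len 8), cursors c4@2 c1@5 c2@5 c3@8, authorship .4.12..3
Authorship (.=original, N=cursor N): . 4 . 1 2 . . 3
Index 5: author = original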